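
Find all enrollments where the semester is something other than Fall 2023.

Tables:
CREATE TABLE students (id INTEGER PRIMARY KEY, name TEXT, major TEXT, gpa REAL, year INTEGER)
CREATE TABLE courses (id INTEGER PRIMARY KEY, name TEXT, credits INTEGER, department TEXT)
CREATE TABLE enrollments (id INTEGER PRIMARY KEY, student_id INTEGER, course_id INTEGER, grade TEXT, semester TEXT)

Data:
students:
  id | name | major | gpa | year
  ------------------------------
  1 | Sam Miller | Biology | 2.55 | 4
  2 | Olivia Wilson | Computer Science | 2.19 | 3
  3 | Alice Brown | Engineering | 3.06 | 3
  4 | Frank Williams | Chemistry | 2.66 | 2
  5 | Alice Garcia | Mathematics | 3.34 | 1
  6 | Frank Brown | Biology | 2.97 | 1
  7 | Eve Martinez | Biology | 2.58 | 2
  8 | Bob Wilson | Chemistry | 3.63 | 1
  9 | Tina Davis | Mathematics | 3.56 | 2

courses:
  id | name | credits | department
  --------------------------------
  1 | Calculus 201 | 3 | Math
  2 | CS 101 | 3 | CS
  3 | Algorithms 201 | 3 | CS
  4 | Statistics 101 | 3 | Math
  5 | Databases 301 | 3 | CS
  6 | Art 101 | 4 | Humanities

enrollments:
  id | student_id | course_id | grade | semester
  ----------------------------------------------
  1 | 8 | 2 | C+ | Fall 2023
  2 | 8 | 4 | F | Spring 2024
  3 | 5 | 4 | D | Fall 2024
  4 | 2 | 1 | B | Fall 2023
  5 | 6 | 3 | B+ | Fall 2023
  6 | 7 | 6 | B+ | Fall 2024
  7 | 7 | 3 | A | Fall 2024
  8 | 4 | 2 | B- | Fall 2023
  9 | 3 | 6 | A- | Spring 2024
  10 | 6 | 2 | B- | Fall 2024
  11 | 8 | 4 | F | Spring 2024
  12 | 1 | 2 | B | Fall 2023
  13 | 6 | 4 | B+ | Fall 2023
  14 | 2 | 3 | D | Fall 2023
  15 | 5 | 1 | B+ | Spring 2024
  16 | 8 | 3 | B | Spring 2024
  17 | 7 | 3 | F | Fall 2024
SELECT id, semester FROM enrollments WHERE semester <> 'Fall 2023'

Execution result:
id | semester
2 | Spring 2024
3 | Fall 2024
6 | Fall 2024
7 | Fall 2024
9 | Spring 2024
10 | Fall 2024
11 | Spring 2024
15 | Spring 2024
16 | Spring 2024
17 | Fall 2024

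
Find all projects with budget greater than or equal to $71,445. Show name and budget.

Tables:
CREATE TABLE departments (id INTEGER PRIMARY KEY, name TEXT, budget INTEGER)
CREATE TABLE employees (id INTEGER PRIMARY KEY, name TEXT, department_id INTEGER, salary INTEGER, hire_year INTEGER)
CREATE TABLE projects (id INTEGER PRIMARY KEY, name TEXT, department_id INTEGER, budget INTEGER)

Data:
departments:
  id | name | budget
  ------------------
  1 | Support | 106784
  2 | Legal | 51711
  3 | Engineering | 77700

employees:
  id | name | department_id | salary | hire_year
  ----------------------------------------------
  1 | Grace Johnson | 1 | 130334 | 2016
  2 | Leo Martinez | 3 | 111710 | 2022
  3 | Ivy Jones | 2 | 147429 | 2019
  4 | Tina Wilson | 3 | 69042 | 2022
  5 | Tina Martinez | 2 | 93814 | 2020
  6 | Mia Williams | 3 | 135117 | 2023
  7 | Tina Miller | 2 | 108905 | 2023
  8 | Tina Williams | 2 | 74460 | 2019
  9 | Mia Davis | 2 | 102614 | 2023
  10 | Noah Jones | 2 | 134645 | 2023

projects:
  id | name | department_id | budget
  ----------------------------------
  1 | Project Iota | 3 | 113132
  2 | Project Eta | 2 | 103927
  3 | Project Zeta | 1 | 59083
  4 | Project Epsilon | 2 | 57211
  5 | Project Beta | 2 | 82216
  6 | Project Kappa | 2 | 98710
SELECT name, budget FROM projects WHERE budget >= 71445

Execution result:
name | budget
Project Iota | 113132
Project Eta | 103927
Project Beta | 82216
Project Kappa | 98710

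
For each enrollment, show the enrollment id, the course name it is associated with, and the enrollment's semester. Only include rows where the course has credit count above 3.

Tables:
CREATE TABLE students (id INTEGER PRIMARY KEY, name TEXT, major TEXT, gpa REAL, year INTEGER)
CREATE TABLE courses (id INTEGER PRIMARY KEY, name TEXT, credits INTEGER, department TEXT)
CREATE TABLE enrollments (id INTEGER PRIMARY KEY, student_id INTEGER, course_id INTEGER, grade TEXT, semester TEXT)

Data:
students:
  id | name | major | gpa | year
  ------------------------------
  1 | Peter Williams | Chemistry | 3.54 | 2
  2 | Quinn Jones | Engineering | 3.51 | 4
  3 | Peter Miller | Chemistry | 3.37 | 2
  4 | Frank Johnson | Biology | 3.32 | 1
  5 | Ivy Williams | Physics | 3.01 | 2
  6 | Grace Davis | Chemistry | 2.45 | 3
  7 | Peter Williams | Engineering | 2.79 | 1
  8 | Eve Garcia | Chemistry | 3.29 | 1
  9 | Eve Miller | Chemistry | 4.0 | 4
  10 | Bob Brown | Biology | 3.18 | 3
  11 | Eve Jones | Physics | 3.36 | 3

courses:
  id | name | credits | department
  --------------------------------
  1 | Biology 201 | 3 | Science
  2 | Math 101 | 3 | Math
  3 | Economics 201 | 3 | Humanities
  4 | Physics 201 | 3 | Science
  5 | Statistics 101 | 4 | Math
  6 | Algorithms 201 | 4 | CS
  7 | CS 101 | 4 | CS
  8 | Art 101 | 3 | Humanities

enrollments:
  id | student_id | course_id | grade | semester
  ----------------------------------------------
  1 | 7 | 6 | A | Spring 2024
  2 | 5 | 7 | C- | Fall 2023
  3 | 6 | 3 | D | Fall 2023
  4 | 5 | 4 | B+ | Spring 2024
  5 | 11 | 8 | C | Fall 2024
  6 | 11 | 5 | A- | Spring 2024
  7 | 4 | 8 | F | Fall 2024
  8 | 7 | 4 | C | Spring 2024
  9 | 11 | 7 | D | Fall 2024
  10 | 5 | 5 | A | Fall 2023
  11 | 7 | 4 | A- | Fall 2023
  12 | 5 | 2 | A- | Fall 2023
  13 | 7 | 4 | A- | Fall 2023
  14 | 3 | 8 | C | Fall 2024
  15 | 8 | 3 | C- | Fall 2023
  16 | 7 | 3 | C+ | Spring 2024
SELECT c.id, p.name AS course, c.semester FROM enrollments c JOIN courses p ON c.course_id = p.id WHERE p.credits > 3

Execution result:
id | course | semester
1 | Algorithms 201 | Spring 2024
2 | CS 101 | Fall 2023
6 | Statistics 101 | Spring 2024
9 | CS 101 | Fall 2024
10 | Statistics 101 | Fall 2023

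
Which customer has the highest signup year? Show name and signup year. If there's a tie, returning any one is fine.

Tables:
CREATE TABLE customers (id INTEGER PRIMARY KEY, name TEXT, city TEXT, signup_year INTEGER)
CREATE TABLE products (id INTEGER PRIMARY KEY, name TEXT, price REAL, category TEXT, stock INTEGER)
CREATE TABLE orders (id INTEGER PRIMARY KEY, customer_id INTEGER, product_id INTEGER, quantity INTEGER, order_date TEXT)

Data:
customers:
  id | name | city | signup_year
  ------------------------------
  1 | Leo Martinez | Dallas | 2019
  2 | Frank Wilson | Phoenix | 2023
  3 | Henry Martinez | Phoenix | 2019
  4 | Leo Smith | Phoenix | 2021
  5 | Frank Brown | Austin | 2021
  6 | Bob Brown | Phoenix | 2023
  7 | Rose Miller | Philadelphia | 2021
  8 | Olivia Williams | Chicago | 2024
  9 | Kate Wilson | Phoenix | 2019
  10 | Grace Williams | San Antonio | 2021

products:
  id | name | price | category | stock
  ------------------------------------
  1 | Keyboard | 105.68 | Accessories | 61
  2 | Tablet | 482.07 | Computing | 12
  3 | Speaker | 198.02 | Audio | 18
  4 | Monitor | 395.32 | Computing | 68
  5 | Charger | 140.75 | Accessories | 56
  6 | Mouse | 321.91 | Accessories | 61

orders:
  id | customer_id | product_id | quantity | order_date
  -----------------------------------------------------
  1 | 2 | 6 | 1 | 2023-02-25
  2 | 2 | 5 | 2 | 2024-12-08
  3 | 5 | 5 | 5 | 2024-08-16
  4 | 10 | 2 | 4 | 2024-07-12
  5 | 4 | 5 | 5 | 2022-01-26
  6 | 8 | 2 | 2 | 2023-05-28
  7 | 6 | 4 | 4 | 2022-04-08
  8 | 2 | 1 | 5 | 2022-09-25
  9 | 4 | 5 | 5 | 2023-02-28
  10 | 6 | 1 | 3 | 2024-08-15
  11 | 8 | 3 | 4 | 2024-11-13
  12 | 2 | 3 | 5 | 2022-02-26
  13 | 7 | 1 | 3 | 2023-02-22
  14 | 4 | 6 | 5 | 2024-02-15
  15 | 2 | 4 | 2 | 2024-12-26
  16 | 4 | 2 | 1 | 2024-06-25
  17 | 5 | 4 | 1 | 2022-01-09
SELECT name, signup_year FROM customers ORDER BY signup_year DESC LIMIT 1

Execution result:
name | signup_year
Olivia Williams | 2024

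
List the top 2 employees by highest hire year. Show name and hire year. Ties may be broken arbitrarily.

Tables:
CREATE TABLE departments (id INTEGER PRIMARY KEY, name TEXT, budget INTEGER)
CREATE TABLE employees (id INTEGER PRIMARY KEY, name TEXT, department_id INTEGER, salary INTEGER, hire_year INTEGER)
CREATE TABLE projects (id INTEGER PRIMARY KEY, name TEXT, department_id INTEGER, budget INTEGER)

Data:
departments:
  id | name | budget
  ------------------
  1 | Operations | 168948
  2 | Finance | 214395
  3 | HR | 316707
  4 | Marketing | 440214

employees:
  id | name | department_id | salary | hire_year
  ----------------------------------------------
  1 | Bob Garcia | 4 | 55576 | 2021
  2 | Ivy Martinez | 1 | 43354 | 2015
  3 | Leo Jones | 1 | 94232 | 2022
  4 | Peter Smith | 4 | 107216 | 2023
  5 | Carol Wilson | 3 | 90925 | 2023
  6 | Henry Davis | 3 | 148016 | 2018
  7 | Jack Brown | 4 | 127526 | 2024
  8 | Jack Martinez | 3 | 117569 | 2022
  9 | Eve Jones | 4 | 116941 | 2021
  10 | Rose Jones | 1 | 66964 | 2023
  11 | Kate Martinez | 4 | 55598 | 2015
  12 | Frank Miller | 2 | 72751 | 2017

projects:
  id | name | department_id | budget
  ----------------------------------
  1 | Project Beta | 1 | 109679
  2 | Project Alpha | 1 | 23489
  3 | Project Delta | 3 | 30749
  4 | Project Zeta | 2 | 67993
SELECT name, hire_year FROM employees ORDER BY hire_year DESC LIMIT 2

Execution result:
name | hire_year
Jack Brown | 2024
Peter Smith | 2023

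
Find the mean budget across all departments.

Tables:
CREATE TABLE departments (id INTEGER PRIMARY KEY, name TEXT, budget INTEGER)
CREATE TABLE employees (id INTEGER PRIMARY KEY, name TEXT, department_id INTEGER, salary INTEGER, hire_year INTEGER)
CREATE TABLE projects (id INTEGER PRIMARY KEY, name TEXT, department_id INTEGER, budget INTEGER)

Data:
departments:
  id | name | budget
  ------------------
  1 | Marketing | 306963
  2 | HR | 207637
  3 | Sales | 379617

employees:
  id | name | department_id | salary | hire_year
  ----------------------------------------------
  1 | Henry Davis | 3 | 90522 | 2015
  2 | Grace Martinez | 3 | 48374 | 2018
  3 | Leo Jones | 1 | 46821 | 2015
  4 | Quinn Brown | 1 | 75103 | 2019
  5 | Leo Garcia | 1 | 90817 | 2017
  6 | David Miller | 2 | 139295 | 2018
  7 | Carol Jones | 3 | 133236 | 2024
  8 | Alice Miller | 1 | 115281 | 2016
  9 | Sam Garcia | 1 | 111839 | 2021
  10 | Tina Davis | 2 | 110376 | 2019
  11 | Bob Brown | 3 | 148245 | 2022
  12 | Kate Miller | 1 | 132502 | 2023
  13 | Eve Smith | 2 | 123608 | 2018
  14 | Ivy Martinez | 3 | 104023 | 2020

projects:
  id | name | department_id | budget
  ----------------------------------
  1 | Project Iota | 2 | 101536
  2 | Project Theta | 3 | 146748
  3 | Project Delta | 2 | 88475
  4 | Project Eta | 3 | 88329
SELECT AVG(budget) FROM departments

Execution result:
298072.33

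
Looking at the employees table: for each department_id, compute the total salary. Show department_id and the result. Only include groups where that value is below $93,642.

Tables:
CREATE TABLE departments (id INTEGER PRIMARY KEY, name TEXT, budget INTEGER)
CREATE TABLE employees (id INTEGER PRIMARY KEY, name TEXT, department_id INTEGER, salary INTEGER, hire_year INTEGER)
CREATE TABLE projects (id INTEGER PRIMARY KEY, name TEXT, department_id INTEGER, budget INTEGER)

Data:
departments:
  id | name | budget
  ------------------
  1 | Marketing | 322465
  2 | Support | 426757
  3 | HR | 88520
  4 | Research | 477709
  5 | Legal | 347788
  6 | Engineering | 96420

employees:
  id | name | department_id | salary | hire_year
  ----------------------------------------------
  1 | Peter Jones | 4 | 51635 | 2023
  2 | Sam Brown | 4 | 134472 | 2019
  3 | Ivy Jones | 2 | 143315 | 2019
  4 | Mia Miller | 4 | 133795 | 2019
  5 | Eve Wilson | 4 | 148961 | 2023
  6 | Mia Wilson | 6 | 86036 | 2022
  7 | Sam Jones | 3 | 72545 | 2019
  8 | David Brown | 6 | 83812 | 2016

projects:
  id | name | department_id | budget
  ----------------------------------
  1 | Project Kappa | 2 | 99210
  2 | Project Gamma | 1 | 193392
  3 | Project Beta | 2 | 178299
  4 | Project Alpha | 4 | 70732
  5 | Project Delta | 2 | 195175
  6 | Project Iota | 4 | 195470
SELECT department_id, SUM(salary) AS sum_salary FROM employees GROUP BY department_id HAVING SUM(salary) < 93642

Execution result:
department_id | sum_salary
3 | 72545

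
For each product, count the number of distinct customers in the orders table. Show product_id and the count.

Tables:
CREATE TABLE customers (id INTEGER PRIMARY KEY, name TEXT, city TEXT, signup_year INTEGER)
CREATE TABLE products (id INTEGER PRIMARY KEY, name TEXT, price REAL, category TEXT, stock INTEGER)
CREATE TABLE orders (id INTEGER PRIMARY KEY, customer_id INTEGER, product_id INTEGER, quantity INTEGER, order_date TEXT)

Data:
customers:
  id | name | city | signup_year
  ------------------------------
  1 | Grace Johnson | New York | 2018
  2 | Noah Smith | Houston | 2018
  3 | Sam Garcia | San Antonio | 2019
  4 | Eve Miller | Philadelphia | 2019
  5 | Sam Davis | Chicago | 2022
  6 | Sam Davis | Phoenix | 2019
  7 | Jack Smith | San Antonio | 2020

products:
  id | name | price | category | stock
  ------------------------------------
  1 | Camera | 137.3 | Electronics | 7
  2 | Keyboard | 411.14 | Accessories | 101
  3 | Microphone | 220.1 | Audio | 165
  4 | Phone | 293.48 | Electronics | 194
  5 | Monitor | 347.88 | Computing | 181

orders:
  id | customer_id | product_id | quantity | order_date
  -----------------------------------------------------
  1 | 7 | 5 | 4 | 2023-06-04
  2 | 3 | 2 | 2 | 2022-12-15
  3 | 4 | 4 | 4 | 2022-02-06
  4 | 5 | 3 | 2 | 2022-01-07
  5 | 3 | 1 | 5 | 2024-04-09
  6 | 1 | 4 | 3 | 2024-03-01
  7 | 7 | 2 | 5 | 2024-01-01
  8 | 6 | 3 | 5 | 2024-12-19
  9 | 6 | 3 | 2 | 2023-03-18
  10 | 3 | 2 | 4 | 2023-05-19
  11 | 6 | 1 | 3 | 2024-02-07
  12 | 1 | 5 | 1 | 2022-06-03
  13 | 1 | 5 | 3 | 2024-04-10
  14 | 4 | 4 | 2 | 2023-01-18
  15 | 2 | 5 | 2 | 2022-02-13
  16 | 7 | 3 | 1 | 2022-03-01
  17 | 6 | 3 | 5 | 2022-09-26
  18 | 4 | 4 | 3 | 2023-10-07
SELECT product_id, COUNT(DISTINCT customer_id) AS distinct_customer_count FROM orders GROUP BY product_id

Execution result:
product_id | distinct_customer_count
1 | 2
2 | 2
3 | 3
4 | 2
5 | 3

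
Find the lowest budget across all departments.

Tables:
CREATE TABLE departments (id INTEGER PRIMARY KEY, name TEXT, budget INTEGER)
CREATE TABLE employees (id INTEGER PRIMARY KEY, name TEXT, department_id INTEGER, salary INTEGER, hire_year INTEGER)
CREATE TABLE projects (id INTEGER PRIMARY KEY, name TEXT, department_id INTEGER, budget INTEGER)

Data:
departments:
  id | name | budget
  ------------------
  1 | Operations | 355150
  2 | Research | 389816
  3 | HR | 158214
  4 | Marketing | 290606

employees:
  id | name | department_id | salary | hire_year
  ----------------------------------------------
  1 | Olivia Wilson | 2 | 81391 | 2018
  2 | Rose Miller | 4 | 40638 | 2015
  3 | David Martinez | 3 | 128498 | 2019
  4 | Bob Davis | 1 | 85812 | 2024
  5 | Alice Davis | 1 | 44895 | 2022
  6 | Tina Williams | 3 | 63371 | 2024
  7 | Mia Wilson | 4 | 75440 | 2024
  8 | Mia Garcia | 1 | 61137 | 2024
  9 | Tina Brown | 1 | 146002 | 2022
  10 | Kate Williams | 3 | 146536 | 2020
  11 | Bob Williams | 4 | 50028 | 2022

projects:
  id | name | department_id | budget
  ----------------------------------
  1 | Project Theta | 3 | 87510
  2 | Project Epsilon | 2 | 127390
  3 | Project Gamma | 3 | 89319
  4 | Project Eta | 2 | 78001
SELECT MIN(budget) FROM departments

Execution result:
158214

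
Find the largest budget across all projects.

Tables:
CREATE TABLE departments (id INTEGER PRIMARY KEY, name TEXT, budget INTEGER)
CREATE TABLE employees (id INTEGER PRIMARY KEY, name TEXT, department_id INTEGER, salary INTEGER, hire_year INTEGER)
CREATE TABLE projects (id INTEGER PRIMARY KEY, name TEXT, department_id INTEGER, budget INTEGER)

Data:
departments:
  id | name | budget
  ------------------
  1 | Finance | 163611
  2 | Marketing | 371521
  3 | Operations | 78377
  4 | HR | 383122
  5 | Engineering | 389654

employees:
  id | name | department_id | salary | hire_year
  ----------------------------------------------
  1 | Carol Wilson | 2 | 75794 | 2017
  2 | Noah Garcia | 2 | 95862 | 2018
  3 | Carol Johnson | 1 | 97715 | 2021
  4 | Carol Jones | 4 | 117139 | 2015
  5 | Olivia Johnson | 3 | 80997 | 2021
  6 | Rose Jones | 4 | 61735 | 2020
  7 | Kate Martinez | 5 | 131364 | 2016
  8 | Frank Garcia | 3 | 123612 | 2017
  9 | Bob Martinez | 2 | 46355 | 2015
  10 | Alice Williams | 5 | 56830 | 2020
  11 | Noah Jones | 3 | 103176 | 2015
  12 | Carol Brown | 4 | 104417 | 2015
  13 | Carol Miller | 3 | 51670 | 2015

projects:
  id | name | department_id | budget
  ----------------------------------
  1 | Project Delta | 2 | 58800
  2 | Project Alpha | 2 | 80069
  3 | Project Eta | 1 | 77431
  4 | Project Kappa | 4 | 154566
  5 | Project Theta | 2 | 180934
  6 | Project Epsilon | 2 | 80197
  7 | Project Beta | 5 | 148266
SELECT MAX(budget) FROM projects

Execution result:
180934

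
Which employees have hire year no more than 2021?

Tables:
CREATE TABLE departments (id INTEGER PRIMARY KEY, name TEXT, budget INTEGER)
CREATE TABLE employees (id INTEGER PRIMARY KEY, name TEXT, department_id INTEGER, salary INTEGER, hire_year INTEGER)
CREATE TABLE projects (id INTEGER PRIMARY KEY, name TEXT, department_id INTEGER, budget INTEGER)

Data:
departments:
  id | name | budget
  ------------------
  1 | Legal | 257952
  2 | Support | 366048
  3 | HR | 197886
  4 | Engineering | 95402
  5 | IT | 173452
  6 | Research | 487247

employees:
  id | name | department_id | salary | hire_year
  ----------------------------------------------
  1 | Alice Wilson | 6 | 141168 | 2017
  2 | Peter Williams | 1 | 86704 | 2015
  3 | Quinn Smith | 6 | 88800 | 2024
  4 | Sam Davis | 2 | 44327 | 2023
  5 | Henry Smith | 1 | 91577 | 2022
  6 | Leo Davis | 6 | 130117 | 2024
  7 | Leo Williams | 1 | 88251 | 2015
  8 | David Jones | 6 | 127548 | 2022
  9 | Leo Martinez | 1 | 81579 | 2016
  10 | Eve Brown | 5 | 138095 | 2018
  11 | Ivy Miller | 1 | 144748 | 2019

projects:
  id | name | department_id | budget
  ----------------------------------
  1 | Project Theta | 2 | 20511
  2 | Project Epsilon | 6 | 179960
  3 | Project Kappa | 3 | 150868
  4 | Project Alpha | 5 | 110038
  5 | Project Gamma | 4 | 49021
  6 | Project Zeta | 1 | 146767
SELECT name, hire_year FROM employees WHERE hire_year <= 2021

Execution result:
name | hire_year
Alice Wilson | 2017
Peter Williams | 2015
Leo Williams | 2015
Leo Martinez | 2016
Eve Brown | 2018
Ivy Miller | 2019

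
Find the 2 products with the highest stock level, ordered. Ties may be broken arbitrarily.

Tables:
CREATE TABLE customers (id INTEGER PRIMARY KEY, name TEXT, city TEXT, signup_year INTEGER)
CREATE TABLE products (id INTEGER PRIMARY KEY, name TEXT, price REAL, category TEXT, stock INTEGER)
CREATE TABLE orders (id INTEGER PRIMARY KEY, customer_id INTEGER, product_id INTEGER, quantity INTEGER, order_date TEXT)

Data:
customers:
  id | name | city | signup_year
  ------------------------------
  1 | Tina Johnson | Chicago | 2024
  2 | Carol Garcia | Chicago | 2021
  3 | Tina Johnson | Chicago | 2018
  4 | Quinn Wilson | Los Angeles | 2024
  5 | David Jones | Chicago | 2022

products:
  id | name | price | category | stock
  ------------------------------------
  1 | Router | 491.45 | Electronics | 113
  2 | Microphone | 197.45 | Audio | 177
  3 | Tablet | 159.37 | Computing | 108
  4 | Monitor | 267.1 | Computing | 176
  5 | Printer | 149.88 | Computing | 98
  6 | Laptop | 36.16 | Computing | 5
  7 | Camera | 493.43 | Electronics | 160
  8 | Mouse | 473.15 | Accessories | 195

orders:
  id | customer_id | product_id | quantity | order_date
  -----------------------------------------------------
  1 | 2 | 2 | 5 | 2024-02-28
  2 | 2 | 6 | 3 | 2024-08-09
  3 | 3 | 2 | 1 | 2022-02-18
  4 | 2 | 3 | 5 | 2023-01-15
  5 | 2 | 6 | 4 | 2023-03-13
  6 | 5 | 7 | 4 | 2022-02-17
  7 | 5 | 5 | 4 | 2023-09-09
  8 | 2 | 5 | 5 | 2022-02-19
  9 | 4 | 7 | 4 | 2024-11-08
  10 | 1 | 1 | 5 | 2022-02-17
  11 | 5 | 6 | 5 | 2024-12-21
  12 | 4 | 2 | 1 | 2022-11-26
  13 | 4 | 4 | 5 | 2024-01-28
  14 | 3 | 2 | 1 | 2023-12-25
SELECT name, stock FROM products ORDER BY stock DESC LIMIT 2

Execution result:
name | stock
Mouse | 195
Microphone | 177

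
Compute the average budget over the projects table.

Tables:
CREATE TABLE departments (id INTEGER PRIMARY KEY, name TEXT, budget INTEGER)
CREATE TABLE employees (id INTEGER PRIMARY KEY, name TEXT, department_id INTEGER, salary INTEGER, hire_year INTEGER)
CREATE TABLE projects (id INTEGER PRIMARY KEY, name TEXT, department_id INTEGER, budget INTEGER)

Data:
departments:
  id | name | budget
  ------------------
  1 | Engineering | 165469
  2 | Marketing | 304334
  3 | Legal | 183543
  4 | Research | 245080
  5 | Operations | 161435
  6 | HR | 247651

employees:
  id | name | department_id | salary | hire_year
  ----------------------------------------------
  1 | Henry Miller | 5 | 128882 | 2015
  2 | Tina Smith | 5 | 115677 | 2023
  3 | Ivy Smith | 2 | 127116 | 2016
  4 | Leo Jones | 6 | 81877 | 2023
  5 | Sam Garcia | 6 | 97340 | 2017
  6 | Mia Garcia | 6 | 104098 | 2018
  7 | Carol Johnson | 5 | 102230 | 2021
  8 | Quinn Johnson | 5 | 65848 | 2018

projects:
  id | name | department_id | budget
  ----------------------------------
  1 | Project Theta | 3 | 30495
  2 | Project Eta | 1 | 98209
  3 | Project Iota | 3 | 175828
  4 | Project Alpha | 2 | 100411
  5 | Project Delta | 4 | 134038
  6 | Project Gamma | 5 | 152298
SELECT AVG(budget) FROM projects

Execution result:
115213.17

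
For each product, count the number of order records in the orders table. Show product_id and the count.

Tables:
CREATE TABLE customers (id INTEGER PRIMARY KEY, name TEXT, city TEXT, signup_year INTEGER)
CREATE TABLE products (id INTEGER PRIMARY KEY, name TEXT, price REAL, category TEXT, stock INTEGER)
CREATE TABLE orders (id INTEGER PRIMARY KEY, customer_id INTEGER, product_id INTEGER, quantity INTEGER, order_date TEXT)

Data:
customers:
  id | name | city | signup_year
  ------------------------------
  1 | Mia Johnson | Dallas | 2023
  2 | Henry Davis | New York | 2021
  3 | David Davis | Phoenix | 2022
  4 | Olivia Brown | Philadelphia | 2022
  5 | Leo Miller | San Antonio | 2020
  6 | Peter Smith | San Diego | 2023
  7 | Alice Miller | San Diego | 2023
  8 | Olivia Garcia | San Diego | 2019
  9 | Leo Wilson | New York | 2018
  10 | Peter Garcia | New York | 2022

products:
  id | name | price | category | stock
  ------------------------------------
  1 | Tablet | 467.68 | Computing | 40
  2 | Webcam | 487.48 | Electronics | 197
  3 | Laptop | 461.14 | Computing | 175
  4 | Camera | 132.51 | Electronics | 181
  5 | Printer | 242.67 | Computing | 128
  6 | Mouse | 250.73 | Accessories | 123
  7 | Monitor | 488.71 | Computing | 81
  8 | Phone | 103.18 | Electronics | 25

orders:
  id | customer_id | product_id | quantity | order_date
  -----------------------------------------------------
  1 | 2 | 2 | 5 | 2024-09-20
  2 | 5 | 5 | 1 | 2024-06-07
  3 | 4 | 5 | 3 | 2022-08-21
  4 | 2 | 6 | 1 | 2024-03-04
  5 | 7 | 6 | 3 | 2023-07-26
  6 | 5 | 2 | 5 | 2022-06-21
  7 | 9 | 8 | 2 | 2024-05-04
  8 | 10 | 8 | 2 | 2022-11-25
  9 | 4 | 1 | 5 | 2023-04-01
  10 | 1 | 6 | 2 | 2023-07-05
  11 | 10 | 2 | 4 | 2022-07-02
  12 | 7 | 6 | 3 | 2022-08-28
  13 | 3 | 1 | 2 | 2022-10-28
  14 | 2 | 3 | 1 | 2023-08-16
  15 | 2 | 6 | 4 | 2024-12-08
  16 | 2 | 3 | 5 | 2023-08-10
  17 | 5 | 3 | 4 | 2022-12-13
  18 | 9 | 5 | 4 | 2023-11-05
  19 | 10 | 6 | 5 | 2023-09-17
SELECT product_id, COUNT(*) AS order_count FROM orders GROUP BY product_id

Execution result:
product_id | order_count
1 | 2
2 | 3
3 | 3
5 | 3
6 | 6
8 | 2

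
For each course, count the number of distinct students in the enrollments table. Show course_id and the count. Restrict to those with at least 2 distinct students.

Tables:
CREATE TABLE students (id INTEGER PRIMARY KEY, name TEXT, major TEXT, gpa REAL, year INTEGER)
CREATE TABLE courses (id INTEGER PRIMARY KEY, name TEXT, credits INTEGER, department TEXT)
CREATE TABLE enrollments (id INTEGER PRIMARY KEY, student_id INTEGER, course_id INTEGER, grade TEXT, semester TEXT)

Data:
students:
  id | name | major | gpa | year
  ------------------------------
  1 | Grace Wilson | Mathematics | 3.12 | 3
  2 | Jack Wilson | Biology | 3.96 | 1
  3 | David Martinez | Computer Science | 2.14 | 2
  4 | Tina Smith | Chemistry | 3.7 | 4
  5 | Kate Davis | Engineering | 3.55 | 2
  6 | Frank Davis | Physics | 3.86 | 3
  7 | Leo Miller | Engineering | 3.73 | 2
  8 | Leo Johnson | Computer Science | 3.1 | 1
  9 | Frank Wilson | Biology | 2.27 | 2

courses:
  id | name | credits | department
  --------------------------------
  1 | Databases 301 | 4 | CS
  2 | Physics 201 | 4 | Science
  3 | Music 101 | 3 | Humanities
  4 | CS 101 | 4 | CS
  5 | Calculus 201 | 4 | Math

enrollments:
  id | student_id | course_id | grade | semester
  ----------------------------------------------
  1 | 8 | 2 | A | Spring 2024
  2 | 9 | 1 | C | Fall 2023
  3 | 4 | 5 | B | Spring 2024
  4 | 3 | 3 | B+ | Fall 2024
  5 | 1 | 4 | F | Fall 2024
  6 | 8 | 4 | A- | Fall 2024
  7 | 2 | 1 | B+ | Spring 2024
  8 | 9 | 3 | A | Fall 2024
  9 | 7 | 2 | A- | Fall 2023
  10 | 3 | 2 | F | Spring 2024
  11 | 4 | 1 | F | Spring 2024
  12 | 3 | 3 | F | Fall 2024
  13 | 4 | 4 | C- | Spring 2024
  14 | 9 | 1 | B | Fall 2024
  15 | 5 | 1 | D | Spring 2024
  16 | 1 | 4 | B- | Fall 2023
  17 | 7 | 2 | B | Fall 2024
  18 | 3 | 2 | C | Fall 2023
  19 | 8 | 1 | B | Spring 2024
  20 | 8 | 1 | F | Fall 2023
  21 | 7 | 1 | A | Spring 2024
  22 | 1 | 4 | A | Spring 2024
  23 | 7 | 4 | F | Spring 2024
SELECT course_id, COUNT(DISTINCT student_id) AS distinct_student_count FROM enrollments GROUP BY course_id HAVING COUNT(DISTINCT student_id) >= 2

Execution result:
course_id | distinct_student_count
1 | 6
2 | 3
3 | 2
4 | 4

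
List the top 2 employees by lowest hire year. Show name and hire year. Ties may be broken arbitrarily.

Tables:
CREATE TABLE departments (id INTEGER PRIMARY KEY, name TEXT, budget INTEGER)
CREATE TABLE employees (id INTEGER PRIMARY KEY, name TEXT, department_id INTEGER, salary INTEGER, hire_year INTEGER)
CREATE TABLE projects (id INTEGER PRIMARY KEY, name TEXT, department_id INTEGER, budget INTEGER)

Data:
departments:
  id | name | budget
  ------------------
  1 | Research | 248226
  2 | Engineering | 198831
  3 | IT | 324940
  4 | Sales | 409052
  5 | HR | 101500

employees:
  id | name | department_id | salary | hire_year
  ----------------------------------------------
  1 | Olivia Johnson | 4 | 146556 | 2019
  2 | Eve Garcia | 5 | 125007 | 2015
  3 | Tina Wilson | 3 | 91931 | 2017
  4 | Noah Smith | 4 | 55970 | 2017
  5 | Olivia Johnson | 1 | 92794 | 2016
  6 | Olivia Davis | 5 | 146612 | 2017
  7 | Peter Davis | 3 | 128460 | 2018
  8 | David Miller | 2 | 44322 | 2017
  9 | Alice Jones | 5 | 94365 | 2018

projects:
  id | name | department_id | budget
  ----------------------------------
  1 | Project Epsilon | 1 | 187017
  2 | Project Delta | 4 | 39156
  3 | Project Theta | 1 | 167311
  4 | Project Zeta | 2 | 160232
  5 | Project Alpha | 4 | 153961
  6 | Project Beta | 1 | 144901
SELECT name, hire_year FROM employees ORDER BY hire_year ASC LIMIT 2

Execution result:
name | hire_year
Eve Garcia | 2015
Olivia Johnson | 2016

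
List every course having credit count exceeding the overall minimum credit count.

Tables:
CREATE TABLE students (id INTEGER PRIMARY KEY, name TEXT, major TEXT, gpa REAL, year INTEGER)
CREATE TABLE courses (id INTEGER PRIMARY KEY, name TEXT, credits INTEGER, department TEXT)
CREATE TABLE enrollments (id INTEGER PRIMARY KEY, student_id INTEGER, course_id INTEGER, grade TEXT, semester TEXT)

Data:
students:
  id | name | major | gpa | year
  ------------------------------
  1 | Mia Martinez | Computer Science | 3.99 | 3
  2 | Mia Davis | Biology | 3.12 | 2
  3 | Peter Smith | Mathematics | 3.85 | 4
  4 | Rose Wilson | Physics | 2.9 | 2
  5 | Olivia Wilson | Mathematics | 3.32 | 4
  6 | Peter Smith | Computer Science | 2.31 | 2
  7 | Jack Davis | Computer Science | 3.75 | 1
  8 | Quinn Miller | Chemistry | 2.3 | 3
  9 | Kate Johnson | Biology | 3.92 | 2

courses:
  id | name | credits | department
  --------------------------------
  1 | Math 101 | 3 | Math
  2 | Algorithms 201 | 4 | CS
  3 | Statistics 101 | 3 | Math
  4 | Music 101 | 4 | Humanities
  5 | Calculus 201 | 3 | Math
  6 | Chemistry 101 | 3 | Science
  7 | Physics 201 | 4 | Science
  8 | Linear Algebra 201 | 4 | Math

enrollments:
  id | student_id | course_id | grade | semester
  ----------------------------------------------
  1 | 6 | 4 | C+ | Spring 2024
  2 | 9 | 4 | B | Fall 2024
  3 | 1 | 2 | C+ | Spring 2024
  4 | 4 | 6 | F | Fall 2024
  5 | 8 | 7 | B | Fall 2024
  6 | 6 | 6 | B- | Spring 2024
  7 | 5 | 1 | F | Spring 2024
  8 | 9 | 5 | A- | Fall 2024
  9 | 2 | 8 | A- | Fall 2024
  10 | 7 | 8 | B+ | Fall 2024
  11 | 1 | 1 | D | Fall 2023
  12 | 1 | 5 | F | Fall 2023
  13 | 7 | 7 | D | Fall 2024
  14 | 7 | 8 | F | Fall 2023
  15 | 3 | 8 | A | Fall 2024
SELECT name, credits FROM courses WHERE credits > (SELECT MIN(credits) FROM courses)

Execution result:
name | credits
Algorithms 201 | 4
Music 101 | 4
Physics 201 | 4
Linear Algebra 201 | 4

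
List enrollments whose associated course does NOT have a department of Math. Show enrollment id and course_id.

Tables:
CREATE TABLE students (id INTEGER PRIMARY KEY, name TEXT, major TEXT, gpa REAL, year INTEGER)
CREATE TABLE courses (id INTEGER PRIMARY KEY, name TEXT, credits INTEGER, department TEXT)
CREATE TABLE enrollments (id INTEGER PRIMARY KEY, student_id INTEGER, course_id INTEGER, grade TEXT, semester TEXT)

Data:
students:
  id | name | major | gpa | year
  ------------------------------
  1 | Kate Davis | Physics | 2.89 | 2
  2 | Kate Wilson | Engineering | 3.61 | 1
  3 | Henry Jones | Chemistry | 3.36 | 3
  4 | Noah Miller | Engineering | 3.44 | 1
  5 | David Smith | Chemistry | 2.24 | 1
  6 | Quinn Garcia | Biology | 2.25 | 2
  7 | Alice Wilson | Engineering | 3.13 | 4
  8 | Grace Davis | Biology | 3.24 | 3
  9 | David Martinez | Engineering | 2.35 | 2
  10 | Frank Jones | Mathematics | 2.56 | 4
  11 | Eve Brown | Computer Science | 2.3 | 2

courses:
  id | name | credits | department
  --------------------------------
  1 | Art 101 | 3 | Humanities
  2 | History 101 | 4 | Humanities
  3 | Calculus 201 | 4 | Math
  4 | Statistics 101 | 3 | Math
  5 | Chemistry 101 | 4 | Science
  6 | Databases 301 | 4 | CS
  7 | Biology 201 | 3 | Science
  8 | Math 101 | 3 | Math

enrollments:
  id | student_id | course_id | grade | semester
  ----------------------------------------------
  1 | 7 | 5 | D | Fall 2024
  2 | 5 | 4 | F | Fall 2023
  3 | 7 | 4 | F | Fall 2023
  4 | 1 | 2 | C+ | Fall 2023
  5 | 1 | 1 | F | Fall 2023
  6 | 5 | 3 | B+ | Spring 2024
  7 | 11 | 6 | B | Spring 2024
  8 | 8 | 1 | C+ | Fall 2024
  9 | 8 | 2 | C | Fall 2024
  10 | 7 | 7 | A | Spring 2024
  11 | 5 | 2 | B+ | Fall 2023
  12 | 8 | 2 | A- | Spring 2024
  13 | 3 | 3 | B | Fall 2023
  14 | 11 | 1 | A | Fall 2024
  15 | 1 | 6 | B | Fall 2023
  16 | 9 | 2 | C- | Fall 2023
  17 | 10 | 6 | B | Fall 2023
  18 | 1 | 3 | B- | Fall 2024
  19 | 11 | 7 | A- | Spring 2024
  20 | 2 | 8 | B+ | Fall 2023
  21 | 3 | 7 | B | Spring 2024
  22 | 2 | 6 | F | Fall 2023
SELECT id, course_id FROM enrollments WHERE course_id NOT IN (SELECT id FROM courses WHERE department = 'Math')

Execution result:
id | course_id
1 | 5
4 | 2
5 | 1
7 | 6
8 | 1
9 | 2
10 | 7
11 | 2
12 | 2
14 | 1
15 | 6
16 | 2
17 | 6
19 | 7
21 | 7
22 | 6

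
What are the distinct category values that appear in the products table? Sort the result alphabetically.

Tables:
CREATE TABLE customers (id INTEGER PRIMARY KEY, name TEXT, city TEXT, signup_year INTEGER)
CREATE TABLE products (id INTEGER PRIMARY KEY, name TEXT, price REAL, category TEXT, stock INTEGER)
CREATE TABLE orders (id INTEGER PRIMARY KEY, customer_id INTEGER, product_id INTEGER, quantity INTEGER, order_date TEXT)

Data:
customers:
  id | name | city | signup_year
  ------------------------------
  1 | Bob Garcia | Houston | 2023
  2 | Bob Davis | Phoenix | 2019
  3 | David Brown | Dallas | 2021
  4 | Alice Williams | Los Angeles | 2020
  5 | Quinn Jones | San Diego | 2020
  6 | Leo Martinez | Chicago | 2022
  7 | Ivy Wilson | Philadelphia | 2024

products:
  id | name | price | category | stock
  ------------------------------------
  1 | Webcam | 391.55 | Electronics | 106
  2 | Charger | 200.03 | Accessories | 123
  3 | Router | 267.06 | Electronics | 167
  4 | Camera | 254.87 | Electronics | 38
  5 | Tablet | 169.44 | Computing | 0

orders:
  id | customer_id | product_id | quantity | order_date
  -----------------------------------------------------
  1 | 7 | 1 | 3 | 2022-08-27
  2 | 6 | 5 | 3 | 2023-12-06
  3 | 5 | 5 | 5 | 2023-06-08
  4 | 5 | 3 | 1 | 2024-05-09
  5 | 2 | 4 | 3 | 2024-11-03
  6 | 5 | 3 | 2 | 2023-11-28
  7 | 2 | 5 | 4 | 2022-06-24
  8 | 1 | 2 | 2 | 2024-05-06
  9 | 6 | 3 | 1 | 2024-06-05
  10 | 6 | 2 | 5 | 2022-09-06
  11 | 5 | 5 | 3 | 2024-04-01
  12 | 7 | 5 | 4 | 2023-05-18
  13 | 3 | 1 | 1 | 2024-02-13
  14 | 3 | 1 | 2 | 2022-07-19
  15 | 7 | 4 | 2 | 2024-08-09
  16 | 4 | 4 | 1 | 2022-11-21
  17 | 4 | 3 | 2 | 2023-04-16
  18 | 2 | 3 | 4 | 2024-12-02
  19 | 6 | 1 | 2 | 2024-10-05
SELECT DISTINCT category FROM products ORDER BY category

Execution result:
category
Accessories
Computing
Electronics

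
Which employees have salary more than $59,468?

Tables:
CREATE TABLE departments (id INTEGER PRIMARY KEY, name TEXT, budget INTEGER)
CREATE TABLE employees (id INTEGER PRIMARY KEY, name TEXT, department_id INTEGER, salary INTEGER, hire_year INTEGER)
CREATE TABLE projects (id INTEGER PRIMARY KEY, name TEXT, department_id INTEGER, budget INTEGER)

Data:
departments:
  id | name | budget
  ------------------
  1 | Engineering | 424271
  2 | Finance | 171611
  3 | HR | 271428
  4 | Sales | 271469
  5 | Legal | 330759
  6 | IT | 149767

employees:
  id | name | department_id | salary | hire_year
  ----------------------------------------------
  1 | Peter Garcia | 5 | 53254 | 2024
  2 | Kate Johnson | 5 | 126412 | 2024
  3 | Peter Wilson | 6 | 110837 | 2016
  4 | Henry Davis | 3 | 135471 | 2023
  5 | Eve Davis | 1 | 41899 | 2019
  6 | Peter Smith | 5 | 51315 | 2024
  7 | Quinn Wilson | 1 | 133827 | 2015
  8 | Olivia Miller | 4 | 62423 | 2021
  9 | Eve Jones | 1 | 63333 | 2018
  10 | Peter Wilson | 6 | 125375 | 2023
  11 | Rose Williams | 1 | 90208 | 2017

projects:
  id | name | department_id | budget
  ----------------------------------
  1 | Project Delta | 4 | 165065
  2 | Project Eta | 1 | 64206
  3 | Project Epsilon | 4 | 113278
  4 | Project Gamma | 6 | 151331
SELECT name, salary FROM employees WHERE salary > 59468

Execution result:
name | salary
Kate Johnson | 126412
Peter Wilson | 110837
Henry Davis | 135471
Quinn Wilson | 133827
Olivia Miller | 62423
Eve Jones | 63333
Peter Wilson | 125375
Rose Williams | 90208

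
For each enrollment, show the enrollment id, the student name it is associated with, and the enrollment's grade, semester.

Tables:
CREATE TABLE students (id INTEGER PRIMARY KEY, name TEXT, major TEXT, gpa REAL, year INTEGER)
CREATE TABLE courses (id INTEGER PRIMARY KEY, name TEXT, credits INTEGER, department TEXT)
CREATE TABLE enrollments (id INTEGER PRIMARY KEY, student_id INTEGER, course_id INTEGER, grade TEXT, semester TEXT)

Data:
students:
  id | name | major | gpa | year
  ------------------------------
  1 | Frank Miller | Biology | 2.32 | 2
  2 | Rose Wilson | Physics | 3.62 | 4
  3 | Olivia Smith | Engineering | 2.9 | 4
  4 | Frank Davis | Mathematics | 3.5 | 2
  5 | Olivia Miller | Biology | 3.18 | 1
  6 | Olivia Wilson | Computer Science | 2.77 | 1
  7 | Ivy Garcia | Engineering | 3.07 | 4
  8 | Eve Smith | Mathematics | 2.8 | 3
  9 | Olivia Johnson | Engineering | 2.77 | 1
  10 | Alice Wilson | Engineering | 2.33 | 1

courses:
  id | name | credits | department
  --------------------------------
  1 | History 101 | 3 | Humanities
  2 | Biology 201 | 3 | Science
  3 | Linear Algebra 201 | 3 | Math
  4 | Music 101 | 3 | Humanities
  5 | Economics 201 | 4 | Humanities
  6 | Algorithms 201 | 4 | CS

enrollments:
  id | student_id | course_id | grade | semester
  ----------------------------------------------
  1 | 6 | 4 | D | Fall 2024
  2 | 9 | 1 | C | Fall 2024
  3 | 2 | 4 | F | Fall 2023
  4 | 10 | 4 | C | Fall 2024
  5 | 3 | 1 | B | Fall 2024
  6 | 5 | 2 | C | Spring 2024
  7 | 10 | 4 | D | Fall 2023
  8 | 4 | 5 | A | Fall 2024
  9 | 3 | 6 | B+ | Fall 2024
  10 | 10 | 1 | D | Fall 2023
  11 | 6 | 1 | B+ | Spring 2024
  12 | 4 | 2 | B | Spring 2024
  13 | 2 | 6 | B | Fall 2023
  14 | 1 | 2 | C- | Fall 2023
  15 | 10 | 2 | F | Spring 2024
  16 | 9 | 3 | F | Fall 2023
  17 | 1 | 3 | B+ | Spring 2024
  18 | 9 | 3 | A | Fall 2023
SELECT c.id, p.name AS student, c.grade, c.semester FROM enrollments c JOIN students p ON c.student_id = p.id

Execution result:
id | student | grade | semester
1 | Olivia Wilson | D | Fall 2024
2 | Olivia Johnson | C | Fall 2024
3 | Rose Wilson | F | Fall 2023
4 | Alice Wilson | C | Fall 2024
5 | Olivia Smith | B | Fall 2024
6 | Olivia Miller | C | Spring 2024
7 | Alice Wilson | D | Fall 2023
8 | Frank Davis | A | Fall 2024
9 | Olivia Smith | B+ | Fall 2024
10 | Alice Wilson | D | Fall 2023
11 | Olivia Wilson | B+ | Spring 2024
12 | Frank Davis | B | Spring 2024
13 | Rose Wilson | B | Fall 2023
14 | Frank Miller | C- | Fall 2023
15 | Alice Wilson | F | Spring 2024
16 | Olivia Johnson | F | Fall 2023
17 | Frank Miller | B+ | Spring 2024
18 | Olivia Johnson | A | Fall 2023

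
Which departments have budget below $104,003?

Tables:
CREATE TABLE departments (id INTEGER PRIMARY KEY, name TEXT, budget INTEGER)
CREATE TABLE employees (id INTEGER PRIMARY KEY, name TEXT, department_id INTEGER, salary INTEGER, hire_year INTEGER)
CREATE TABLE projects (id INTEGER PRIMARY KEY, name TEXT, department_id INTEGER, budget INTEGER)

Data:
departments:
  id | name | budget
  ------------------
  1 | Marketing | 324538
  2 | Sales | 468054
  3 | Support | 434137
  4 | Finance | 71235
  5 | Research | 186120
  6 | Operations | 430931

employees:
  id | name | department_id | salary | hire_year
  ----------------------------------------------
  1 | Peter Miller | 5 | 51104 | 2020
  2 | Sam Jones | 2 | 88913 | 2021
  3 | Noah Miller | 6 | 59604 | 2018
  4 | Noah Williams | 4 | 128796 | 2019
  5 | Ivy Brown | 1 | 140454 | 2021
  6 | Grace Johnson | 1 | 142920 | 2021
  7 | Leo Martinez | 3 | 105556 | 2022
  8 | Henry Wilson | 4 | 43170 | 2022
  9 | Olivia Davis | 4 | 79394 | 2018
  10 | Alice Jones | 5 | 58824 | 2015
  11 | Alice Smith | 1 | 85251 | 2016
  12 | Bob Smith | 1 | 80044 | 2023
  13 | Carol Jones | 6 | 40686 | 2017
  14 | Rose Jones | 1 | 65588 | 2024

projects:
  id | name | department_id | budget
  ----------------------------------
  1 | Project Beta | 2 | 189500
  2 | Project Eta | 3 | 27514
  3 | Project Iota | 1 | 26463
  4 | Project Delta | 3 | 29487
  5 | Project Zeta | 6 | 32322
SELECT name, budget FROM departments WHERE budget < 104003

Execution result:
name | budget
Finance | 71235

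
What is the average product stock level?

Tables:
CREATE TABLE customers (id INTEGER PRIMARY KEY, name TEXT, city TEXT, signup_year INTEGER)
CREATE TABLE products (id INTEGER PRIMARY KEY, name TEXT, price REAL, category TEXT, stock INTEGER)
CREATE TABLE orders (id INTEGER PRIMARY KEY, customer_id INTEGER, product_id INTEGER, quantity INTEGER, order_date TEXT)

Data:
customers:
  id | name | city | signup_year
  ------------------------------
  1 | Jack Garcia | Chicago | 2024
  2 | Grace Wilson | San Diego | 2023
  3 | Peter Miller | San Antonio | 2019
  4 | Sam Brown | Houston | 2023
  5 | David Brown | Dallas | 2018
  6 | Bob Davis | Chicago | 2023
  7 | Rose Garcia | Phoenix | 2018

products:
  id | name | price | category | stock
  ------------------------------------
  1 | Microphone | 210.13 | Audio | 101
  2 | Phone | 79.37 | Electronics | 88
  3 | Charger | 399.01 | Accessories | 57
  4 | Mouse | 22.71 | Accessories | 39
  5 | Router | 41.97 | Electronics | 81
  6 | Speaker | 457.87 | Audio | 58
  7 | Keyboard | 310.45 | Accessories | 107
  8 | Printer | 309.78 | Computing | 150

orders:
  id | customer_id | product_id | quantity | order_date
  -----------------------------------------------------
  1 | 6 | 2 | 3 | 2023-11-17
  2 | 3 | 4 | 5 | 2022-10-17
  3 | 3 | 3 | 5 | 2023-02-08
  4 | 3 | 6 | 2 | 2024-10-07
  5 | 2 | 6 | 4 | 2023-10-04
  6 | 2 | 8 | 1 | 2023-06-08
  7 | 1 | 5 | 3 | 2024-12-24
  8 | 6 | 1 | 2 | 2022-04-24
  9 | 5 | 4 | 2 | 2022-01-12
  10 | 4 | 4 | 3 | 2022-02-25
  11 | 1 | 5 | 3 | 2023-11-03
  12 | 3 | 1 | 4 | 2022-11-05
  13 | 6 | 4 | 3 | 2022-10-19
SELECT AVG(stock) FROM products

Execution result:
85.13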